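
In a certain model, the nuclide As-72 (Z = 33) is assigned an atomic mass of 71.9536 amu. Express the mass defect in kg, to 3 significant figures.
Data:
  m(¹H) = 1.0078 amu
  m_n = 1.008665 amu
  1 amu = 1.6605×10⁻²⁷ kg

Z = 33, so N = A − Z = 72 − 33 = 39.
Mass of separated nucleons = 33(1.0078) + 39(1.008665) = 33.2574 + 39.337935 = 72.595335 amu
Mass defect Δm = 72.595335 − 71.9536 = 0.641735 amu
In SI units: 0.641735 amu × 1.6605×10⁻²⁷ kg/amu = 1.0656e-27 kg

1.07e-27 kg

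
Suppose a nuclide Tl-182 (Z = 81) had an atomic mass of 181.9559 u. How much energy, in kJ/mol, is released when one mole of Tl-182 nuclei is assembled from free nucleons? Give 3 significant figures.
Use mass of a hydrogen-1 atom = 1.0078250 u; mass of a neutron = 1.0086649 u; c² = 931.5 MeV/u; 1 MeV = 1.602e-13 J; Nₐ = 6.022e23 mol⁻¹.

1.40e+11 kJ/mol

Σm = 81·m(¹H) + 101·m_n = 81.6338250 + 101.8751549 = 183.5089799 u
Δm = 183.5089799 − 181.9559 = 1.5530799 u
E_B = 1.5530799 × 931.5 = 1446.69 MeV
Per nucleus in joules: 1446.69 MeV × 1.602e-13 J/MeV = 2.3176e-10 J
Per mole: 2.3176e-10 J × 6.022e23 mol⁻¹ = 1.3957e+14 J/mol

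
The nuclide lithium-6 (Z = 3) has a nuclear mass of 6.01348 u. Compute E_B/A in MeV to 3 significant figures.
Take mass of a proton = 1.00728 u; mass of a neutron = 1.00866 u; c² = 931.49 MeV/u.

With 3 protons and 3 neutrons (A = 6):
Mass of separated nucleons = 3(1.00728) + 3(1.00866) = 3.02184 + 3.02598 = 6.04782 u
The mass defect is 6.04782 − 6.01348 = 0.03434 u.
Binding energy = Δm·c² = 0.03434 × 931.49 MeV/u = 31.9874 MeV
Per nucleon: 31.9874 / 6 = 5.331 MeV

5.33 MeV/nucleon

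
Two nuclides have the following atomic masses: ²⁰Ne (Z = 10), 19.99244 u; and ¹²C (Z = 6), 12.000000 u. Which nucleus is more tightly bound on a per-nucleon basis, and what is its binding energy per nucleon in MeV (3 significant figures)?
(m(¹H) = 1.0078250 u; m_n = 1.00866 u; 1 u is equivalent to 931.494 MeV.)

²⁰Ne: Σm = 10(1.0078250) + 10(1.00866) = 20.1648500 u; Δm = 0.1724100 u; E_B = 160.60 MeV; E_B/A = 8.030 MeV
¹²C: Σm = 6(1.0078250) + 6(1.00866) = 12.0989100 u; Δm = 0.0989100 u; E_B = 92.134 MeV; E_B/A = 7.678 MeV
²⁰Ne has the higher binding energy per nucleon, so it is the more tightly bound nucleus.

²⁰Ne; 8.03 MeV/nucleon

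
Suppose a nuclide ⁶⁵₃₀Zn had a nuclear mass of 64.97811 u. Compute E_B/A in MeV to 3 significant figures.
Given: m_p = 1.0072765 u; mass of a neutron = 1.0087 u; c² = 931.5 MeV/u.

7.81 MeV/nucleon

Mass of separated nucleons = 30(1.0072765) + 35(1.0087) = 30.2182950 + 35.3045 = 65.5227950 u
Mass defect Δm = 65.5227950 − 64.97811 = 0.5446850 u
Converting to energy: 0.5446850 u × 931.5 MeV/u = 507.374 MeV
Per nucleon: 507.374 / 65 = 7.806 MeV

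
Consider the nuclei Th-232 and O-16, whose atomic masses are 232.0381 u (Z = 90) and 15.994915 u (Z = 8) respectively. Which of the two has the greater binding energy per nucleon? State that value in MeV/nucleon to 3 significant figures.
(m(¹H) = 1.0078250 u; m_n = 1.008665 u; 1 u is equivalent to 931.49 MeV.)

O-16; 7.98 MeV/nucleon

Th-232: Σm = 90(1.0078250) + 142(1.008665) = 233.9346800 u; Δm = 1.8965800 u; E_B = 1766.65 MeV; E_B/A = 7.6149 MeV
O-16: Σm = 8(1.0078250) + 8(1.008665) = 16.1319200 u; Δm = 0.1370050 u; E_B = 127.62 MeV; E_B/A = 7.976 MeV
O-16 has the higher binding energy per nucleon, so it is the more tightly bound nucleus.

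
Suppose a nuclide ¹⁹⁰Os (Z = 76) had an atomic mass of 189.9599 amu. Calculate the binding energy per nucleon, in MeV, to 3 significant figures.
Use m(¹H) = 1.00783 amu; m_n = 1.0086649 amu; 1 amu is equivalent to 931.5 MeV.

7.96 MeV/nucleon

Z = 76, so N = A − Z = 190 − 76 = 114.
Total constituent mass: 76 × 1.00783 + 114 × 1.0086649 = 191.5828786 amu
Δm = 191.5828786 − 189.9599 = 1.6229786 amu
Binding energy = Δm·c² = 1.6229786 × 931.5 MeV/amu = 1511.80 MeV
Per nucleon: 1511.80 / 190 = 7.957 MeV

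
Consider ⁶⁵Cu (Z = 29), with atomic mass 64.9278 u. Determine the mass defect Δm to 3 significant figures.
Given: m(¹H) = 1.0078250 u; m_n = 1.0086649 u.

0.611 u

Σm = 29·m(¹H) + 36·m_n = 29.2269250 + 36.3119364 = 65.5388614 u
Δm = 65.5388614 − 64.9278 = 0.6110614 u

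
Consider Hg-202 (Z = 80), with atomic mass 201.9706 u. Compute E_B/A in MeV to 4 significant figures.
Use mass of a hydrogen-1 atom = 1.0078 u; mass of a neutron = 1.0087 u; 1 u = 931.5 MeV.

7.908 MeV/nucleon

Z = 80, so N = A − Z = 202 − 80 = 122.
Total constituent mass: 80 × 1.0078 + 122 × 1.0087 = 203.6854 u
Mass defect Δm = 203.6854 − 201.9706 = 1.7148 u
Binding energy = Δm·c² = 1.7148 × 931.5 MeV/u = 1597.34 MeV
Dividing by A = 202 gives 7.908 MeV per nucleon.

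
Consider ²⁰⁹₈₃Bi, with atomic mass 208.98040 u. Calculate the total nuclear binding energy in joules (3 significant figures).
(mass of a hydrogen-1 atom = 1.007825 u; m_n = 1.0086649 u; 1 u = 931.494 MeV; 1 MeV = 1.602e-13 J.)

With 83 protons and 126 neutrons (A = 209):
Σm = 83·m(¹H) + 126·m_n = 83.649475 + 127.0917774 = 210.7412524 u
Δm = 210.7412524 − 208.98040 = 1.7608524 u
E_B = 1.7608524 × 931.494 = 1640.22 MeV
In joules: 1640.22 MeV × 1.602e-13 J/MeV = 2.6276e-10 J

2.63e-10 J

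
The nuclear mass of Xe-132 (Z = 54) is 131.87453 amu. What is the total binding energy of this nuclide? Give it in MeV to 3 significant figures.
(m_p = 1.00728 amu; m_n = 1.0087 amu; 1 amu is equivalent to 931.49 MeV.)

1120 MeV

The nucleus contains 54 protons and 132 − 54 = 78 neutrons.
Total constituent mass: 54 × 1.00728 + 78 × 1.0087 = 133.07172 amu
Mass defect Δm = 133.07172 − 131.87453 = 1.19719 amu
E_B = 1.19719 × 931.49 = 1115.17 MeV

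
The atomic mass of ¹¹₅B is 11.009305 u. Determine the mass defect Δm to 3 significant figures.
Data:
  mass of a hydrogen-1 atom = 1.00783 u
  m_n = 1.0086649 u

Σm = 5·m(¹H) + 6·m_n = 5.03915 + 6.0519894 = 11.0911394 u
Mass defect Δm = 11.0911394 − 11.009305 = 0.0818344 u

0.0818 u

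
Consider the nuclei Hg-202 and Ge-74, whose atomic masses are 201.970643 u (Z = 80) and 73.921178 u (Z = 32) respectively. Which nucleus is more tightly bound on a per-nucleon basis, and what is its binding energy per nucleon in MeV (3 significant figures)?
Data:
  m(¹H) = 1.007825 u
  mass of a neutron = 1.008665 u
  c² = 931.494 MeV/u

Ge-74; 8.73 MeV/nucleon

Hg-202: Σm = 80(1.007825) + 122(1.008665) = 203.683130 u; Δm = 1.712487 u; E_B = 1595.2 MeV; E_B/A = 7.897 MeV
Ge-74: Σm = 32(1.007825) + 42(1.008665) = 74.614330 u; Δm = 0.693152 u; E_B = 645.67 MeV; E_B/A = 8.725 MeV
Ge-74 has the higher binding energy per nucleon, so it is the more tightly bound nucleus.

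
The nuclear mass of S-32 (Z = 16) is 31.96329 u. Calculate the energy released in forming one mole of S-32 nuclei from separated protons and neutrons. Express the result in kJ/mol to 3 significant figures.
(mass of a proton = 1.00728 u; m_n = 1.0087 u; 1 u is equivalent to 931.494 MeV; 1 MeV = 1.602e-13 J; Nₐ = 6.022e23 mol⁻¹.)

2.63e+10 kJ/mol

Z = 16, so N = A − Z = 32 − 16 = 16.
Σm = 16·m_p + 16·m_n = 16.11648 + 16.1392 = 32.25568 u
Δm = 32.25568 − 31.96329 = 0.29239 u
Converting to energy: 0.29239 u × 931.494 MeV/u = 272.360 MeV
Per nucleus in joules: 272.360 MeV × 1.602e-13 J/MeV = 4.3632e-11 J
Per mole: 4.3632e-11 J × 6.022e23 mol⁻¹ = 2.6275e+13 J/mol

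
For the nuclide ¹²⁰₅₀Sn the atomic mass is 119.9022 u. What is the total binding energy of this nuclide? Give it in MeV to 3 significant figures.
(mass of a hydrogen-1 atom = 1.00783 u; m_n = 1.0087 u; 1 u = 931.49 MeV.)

1020 MeV

The nucleus contains 50 protons and 120 − 50 = 70 neutrons.
Total constituent mass: 50 × 1.00783 + 70 × 1.0087 = 121.00050 u
Δm = 121.00050 − 119.9022 = 1.09830 u
E_B = 1.09830 × 931.49 = 1023.06 MeV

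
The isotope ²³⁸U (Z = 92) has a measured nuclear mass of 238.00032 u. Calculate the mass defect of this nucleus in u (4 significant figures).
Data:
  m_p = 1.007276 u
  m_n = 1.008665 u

1.934 u

Z = 92, so N = A − Z = 238 − 92 = 146.
Total constituent mass: 92 × 1.007276 + 146 × 1.008665 = 239.934482 u
Δm = 239.934482 − 238.00032 = 1.934162 u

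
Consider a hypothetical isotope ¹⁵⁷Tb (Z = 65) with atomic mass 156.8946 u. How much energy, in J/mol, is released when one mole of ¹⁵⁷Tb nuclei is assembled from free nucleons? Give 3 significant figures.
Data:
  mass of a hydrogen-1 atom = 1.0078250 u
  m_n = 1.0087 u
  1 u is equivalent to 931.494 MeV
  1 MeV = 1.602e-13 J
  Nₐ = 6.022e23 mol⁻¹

1.27e+14 J/mol

The nucleus contains 65 protons and 157 − 65 = 92 neutrons.
Σm = 65·m(¹H) + 92·m_n = 65.5086250 + 92.8004 = 158.3090250 u
The mass defect is 158.3090250 − 156.8946 = 1.4144250 u.
E_B = 1.4144250 × 931.494 = 1317.53 MeV
Per nucleus in joules: 1317.53 MeV × 1.602e-13 J/MeV = 2.1107e-10 J
Per mole: 2.1107e-10 J × 6.022e23 mol⁻¹ = 1.2711e+14 J/mol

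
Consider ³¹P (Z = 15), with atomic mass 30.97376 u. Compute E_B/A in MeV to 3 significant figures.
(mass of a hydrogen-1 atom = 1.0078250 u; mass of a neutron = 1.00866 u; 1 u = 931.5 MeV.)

8.48 MeV/nucleon

Z = 15, so N = A − Z = 31 − 15 = 16.
Σm = 15·m(¹H) + 16·m_n = 15.1173750 + 16.13856 = 31.2559350 u
The mass defect is 31.2559350 − 30.97376 = 0.2821750 u.
Converting to energy: 0.2821750 u × 931.5 MeV/u = 262.846 MeV
Dividing by A = 31 gives 8.479 MeV per nucleon.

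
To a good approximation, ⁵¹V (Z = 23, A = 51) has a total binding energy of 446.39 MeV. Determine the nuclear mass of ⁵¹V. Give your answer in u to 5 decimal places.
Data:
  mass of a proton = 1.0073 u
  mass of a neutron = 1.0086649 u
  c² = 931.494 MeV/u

50.93130 u

Mass defect = 446.39 MeV / (931.494 MeV/u) = 0.4792194 u
Constituent mass = 23(1.0073) + 28(1.0086649) = 51.4105172 u
Nuclear mass = 51.4105172 − 0.4792194 = 50.9312978 u ≈ 50.93130 u (to 5 decimal places)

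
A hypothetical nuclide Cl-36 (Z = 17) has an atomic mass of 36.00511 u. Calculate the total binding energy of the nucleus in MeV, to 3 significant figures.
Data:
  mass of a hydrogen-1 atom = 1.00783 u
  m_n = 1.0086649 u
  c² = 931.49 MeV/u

273 MeV

Total constituent mass: 17 × 1.00783 + 19 × 1.0086649 = 36.2977431 u
Δm = 36.2977431 − 36.00511 = 0.2926331 u
E_B = 0.2926331 × 931.49 = 272.585 MeV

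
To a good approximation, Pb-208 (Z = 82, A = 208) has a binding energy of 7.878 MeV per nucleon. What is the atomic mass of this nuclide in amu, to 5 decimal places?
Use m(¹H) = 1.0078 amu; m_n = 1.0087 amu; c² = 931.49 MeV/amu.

207.97666 amu

Total binding energy = 208 × 7.878 = 1638.624 MeV
Mass defect = 1638.624 MeV / (931.49 MeV/amu) = 1.7591429 amu
Constituent mass = 82(1.0078) + 126(1.0087) = 209.7358 amu
Atomic mass = 209.7358 − 1.7591429 = 207.9766571 amu ≈ 207.97666 amu (to 5 decimal places)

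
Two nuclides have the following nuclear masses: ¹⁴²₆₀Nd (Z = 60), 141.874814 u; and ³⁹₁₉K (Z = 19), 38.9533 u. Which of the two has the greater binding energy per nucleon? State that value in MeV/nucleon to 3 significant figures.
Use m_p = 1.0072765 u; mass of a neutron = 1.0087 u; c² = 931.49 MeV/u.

³⁹₁₉K; 8.57 MeV/nucleon

¹⁴²₆₀Nd: Σm = 60(1.0072765) + 82(1.0087) = 143.1499900 u; Δm = 1.2751760 u; E_B = 1187.81 MeV; E_B/A = 8.3649 MeV
³⁹₁₉K: Σm = 19(1.0072765) + 20(1.0087) = 39.3122535 u; Δm = 0.3589535 u; E_B = 334.36 MeV; E_B/A = 8.573 MeV
³⁹₁₉K has the higher binding energy per nucleon, so it is the more tightly bound nucleus.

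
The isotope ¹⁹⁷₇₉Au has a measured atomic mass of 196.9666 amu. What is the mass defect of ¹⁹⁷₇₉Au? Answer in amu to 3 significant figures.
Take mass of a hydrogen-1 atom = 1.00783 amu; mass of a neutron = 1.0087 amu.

Z = 79, so N = A − Z = 197 − 79 = 118.
Mass of separated nucleons = 79(1.00783) + 118(1.0087) = 79.61857 + 119.0266 = 198.64517 amu
Δm = 198.64517 − 196.9666 = 1.67857 amu

1.68 amu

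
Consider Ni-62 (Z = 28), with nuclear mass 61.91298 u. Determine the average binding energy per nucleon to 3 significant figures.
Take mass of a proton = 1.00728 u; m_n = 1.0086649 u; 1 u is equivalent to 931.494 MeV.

8.80 MeV/nucleon

With 28 protons and 34 neutrons (A = 62):
Σm = 28·m_p + 34·m_n = 28.20384 + 34.2946066 = 62.4984466 u
Mass defect Δm = 62.4984466 − 61.91298 = 0.5854666 u
E_B = 0.5854666 × 931.494 = 545.359 MeV
Per nucleon: 545.359 / 62 = 8.796 MeV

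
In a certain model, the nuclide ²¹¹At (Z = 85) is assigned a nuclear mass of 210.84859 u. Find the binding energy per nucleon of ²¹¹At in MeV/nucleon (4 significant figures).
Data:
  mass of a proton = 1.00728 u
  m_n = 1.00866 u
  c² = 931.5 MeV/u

Z = 85, so N = A − Z = 211 − 85 = 126.
Mass of separated nucleons = 85(1.00728) + 126(1.00866) = 85.61880 + 127.09116 = 212.70996 u
Δm = 212.70996 − 210.84859 = 1.86137 u
E_B = 1.86137 × 931.5 = 1733.87 MeV
Dividing by A = 211 gives 8.217 MeV per nucleon.

8.217 MeV/nucleon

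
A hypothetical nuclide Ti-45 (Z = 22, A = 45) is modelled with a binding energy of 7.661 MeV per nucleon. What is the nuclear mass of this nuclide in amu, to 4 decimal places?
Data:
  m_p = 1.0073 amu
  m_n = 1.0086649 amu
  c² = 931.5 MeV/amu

Total binding energy = 45 × 7.661 = 344.745 MeV
Mass defect = 344.745 MeV / (931.5 MeV/amu) = 0.370097 amu
Constituent mass = 22(1.0073) + 23(1.0086649) = 45.3598927 amu
Nuclear mass = 45.3598927 − 0.370097 = 44.9897957 amu ≈ 44.9898 amu (to 4 decimal places)

44.9898 amu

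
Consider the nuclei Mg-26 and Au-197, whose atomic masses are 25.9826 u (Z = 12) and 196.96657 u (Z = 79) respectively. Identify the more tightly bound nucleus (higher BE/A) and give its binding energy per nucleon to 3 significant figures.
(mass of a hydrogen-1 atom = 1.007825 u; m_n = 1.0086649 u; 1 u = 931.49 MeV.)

Mg-26; 8.33 MeV/nucleon

Mg-26: Σm = 12(1.007825) + 14(1.0086649) = 26.2152086 u; Δm = 0.2326086 u; E_B = 216.673 MeV; E_B/A = 8.334 MeV
Au-197: Σm = 79(1.007825) + 118(1.0086649) = 198.6406332 u; Δm = 1.6740632 u; E_B = 1559.4 MeV; E_B/A = 7.916 MeV
Mg-26 has the higher binding energy per nucleon, so it is the more tightly bound nucleus.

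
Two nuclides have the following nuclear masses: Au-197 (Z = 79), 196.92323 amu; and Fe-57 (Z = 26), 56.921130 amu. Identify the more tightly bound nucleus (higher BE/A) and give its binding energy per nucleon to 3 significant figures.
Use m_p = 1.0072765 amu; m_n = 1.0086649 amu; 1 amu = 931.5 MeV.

Fe-57; 8.77 MeV/nucleon

Au-197: Σm = 79(1.0072765) + 118(1.0086649) = 198.5973017 amu; Δm = 1.6740717 amu; E_B = 1559.4 MeV; E_B/A = 7.916 MeV
Fe-57: Σm = 26(1.0072765) + 31(1.0086649) = 57.4578009 amu; Δm = 0.5366709 amu; E_B = 499.91 MeV; E_B/A = 8.770 MeV
Fe-57 has the higher binding energy per nucleon, so it is the more tightly bound nucleus.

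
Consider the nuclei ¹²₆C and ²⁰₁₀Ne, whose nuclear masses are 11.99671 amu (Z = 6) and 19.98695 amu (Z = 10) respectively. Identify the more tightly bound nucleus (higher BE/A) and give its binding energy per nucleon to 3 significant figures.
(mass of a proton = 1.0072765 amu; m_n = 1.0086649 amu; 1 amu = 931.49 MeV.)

²⁰₁₀Ne; 8.03 MeV/nucleon

¹²₆C: Σm = 6(1.0072765) + 6(1.0086649) = 12.0956484 amu; Δm = 0.0989384 amu; E_B = 92.160 MeV; E_B/A = 7.680 MeV
²⁰₁₀Ne: Σm = 10(1.0072765) + 10(1.0086649) = 20.1594140 amu; Δm = 0.1724640 amu; E_B = 160.648 MeV; E_B/A = 8.032 MeV
²⁰₁₀Ne has the higher binding energy per nucleon, so it is the more tightly bound nucleus.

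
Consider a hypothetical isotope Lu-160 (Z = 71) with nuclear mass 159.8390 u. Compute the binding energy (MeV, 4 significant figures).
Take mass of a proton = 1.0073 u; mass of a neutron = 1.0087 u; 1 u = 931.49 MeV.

1354 MeV

Mass of separated nucleons = 71(1.0073) + 89(1.0087) = 71.5183 + 89.7743 = 161.2926 u
Mass defect Δm = 161.2926 − 159.8390 = 1.4536 u
E_B = 1.4536 × 931.49 = 1354.01 MeV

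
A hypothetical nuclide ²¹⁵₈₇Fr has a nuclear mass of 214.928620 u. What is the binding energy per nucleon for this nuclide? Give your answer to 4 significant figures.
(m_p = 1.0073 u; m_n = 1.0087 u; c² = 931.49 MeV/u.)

7.886 MeV/nucleon

Mass of separated nucleons = 87(1.0073) + 128(1.0087) = 87.6351 + 129.1136 = 216.7487 u
Mass defect Δm = 216.7487 − 214.928620 = 1.820080 u
E_B = 1.820080 × 931.49 = 1695.39 MeV
BE/A = 1695.39 MeV / 215 = 7.886 MeV/nucleon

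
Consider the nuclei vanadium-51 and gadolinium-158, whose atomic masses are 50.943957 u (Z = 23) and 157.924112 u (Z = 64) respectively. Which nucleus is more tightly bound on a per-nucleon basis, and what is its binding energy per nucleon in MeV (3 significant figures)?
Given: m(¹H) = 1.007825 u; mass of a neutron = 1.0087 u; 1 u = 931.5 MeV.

vanadium-51: Σm = 23(1.007825) + 28(1.0087) = 51.423575 u; Δm = 0.479618 u; E_B = 446.76 MeV; E_B/A = 8.760 MeV
gadolinium-158: Σm = 64(1.007825) + 94(1.0087) = 159.318600 u; Δm = 1.394488 u; E_B = 1298.97 MeV; E_B/A = 8.221 MeV
vanadium-51 has the higher binding energy per nucleon, so it is the more tightly bound nucleus.

vanadium-51; 8.76 MeV/nucleon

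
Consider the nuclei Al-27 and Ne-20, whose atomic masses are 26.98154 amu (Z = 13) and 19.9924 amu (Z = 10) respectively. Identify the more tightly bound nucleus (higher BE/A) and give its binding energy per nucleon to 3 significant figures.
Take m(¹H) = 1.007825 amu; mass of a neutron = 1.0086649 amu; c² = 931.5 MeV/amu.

Al-27: Σm = 13(1.007825) + 14(1.0086649) = 27.2230336 amu; Δm = 0.2414936 amu; E_B = 224.951 MeV; E_B/A = 8.332 MeV
Ne-20: Σm = 10(1.007825) + 10(1.0086649) = 20.1648990 amu; Δm = 0.1724990 amu; E_B = 160.68 MeV; E_B/A = 8.034 MeV
Al-27 has the higher binding energy per nucleon, so it is the more tightly bound nucleus.

Al-27; 8.33 MeV/nucleon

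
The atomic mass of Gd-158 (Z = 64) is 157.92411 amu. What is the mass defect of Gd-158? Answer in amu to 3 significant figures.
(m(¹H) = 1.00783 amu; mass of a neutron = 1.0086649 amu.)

1.39 amu

The nucleus contains 64 protons and 158 − 64 = 94 neutrons.
Mass of separated nucleons = 64(1.00783) + 94(1.0086649) = 64.50112 + 94.8145006 = 159.3156206 amu
Mass defect Δm = 159.3156206 − 157.92411 = 1.3915106 amu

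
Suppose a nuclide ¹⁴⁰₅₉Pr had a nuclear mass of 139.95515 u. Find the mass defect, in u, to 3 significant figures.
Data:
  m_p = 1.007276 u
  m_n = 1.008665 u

1.18 u

With 59 protons and 81 neutrons (A = 140):
Σm = 59·m_p + 81·m_n = 59.429284 + 81.701865 = 141.131149 u
Mass defect Δm = 141.131149 − 139.95515 = 1.175999 u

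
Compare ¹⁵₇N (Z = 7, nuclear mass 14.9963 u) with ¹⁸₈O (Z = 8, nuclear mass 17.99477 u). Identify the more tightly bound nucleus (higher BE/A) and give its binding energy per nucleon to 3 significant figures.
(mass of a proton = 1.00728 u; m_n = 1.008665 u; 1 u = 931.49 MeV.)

¹⁸₈O; 7.77 MeV/nucleon

¹⁵₇N: Σm = 7(1.00728) + 8(1.008665) = 15.120280 u; Δm = 0.123980 u; E_B = 115.49 MeV; E_B/A = 7.699 MeV
¹⁸₈O: Σm = 8(1.00728) + 10(1.008665) = 18.144890 u; Δm = 0.150120 u; E_B = 139.84 MeV; E_B/A = 7.769 MeV
¹⁸₈O has the higher binding energy per nucleon, so it is the more tightly bound nucleus.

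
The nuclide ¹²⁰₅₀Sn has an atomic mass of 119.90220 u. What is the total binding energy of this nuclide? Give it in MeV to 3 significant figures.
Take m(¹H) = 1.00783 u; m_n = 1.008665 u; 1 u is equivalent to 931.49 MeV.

Total constituent mass: 50 × 1.00783 + 70 × 1.008665 = 120.998050 u
Mass defect Δm = 120.998050 − 119.90220 = 1.095850 u
Binding energy = Δm·c² = 1.095850 × 931.49 MeV/u = 1020.77 MeV

1020 MeV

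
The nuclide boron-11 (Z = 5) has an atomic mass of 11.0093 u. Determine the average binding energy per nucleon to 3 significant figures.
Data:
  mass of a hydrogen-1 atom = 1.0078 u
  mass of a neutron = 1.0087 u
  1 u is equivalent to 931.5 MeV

With 5 protons and 6 neutrons (A = 11):
Mass of separated nucleons = 5(1.0078) + 6(1.0087) = 5.0390 + 6.0522 = 11.0912 u
Δm = 11.0912 − 11.0093 = 0.0819 u
E_B = 0.0819 × 931.5 = 76.2899 MeV
Per nucleon: 76.2899 / 11 = 6.935 MeV

6.94 MeV/nucleon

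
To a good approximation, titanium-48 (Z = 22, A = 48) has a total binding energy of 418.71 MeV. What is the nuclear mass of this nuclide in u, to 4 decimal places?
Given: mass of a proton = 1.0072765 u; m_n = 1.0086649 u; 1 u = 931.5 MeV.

47.9359 u

Mass defect = 418.71 MeV / (931.5 MeV/u) = 0.449501 u
Constituent mass = 22(1.0072765) + 26(1.0086649) = 48.3853704 u
Nuclear mass = 48.3853704 − 0.449501 = 47.9358694 u ≈ 47.9359 u (to 4 decimal places)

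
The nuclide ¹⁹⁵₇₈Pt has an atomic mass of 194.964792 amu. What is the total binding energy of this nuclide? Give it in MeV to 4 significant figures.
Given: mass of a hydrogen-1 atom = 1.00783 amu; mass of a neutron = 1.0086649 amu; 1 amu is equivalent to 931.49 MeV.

1546 MeV

With 78 protons and 117 neutrons (A = 195):
Mass of separated nucleons = 78(1.00783) + 117(1.0086649) = 78.61074 + 118.0137933 = 196.6245333 amu
Δm = 196.6245333 − 194.964792 = 1.6597413 amu
Binding energy = Δm·c² = 1.6597413 × 931.49 MeV/amu = 1546.03 MeV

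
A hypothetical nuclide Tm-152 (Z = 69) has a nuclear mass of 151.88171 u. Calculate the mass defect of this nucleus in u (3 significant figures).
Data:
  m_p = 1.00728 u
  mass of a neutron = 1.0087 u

The nucleus contains 69 protons and 152 − 69 = 83 neutrons.
Total constituent mass: 69 × 1.00728 + 83 × 1.0087 = 153.22442 u
Mass defect Δm = 153.22442 − 151.88171 = 1.34271 u

1.34 u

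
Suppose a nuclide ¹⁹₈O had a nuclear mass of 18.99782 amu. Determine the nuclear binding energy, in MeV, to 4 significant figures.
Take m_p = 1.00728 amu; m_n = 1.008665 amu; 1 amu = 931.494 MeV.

Σm = 8·m_p + 11·m_n = 8.05824 + 11.095315 = 19.153555 amu
Mass defect Δm = 19.153555 − 18.99782 = 0.155735 amu
Converting to energy: 0.155735 amu × 931.494 MeV/amu = 145.066 MeV

145.1 MeV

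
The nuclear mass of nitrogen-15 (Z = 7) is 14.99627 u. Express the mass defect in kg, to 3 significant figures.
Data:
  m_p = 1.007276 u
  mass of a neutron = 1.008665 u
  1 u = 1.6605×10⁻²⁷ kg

2.06e-28 kg

Z = 7, so N = A − Z = 15 − 7 = 8.
Σm = 7·m_p + 8·m_n = 7.050932 + 8.069320 = 15.120252 u
Δm = 15.120252 − 14.99627 = 0.123982 u
In SI units: 0.123982 u × 1.6605×10⁻²⁷ kg/u = 2.0587e-28 kg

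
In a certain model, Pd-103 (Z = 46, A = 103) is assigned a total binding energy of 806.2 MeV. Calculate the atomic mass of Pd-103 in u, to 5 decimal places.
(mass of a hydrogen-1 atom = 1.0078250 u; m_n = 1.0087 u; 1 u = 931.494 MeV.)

Mass defect = 806.2 MeV / (931.494 MeV/u) = 0.8654914 u
Constituent mass = 46(1.0078250) + 57(1.0087) = 103.8558500 u
Atomic mass = 103.8558500 − 0.8654914 = 102.9903586 u ≈ 102.99036 u (to 5 decimal places)

102.99036 u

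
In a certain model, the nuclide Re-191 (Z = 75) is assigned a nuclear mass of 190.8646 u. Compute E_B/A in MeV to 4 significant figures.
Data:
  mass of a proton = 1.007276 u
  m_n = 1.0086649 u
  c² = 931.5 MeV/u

With 75 protons and 116 neutrons (A = 191):
Total constituent mass: 75 × 1.007276 + 116 × 1.0086649 = 192.5508284 u
The mass defect is 192.5508284 − 190.8646 = 1.6862284 u.
E_B = 1.6862284 × 931.5 = 1570.72 MeV
BE/A = 1570.72 MeV / 191 = 8.224 MeV/nucleon

8.224 MeV/nucleon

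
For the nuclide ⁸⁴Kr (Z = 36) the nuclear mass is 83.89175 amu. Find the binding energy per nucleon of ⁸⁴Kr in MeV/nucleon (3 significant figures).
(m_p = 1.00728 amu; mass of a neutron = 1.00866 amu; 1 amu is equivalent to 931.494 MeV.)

8.72 MeV/nucleon

Z = 36, so N = A − Z = 84 − 36 = 48.
Mass of separated nucleons = 36(1.00728) + 48(1.00866) = 36.26208 + 48.41568 = 84.67776 amu
Mass defect Δm = 84.67776 − 83.89175 = 0.78601 amu
Converting to energy: 0.78601 amu × 931.494 MeV/amu = 732.164 MeV
Per nucleon: 732.164 / 84 = 8.716 MeV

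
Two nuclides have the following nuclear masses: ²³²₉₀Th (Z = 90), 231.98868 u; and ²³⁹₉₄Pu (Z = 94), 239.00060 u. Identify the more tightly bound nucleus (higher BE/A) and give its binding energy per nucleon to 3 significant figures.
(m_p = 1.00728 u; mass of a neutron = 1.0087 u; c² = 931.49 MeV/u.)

²³²₉₀Th: Σm = 90(1.00728) + 142(1.0087) = 233.89060 u; Δm = 1.90192 u; E_B = 1771.6 MeV; E_B/A = 7.636 MeV
²³⁹₉₄Pu: Σm = 94(1.00728) + 145(1.0087) = 240.94582 u; Δm = 1.94522 u; E_B = 1811.95 MeV; E_B/A = 7.581 MeV
²³²₉₀Th has the higher binding energy per nucleon, so it is the more tightly bound nucleus.

²³²₉₀Th; 7.64 MeV/nucleon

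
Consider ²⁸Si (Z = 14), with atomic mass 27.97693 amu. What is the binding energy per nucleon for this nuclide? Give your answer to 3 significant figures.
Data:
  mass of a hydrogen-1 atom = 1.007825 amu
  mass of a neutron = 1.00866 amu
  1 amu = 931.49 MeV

Z = 14, so N = A − Z = 28 − 14 = 14.
Σm = 14·m(¹H) + 14·m_n = 14.109550 + 14.12124 = 28.230790 amu
Mass defect Δm = 28.230790 − 27.97693 = 0.253860 amu
Binding energy = Δm·c² = 0.253860 × 931.49 MeV/amu = 236.468 MeV
BE/A = 236.468 MeV / 28 = 8.445 MeV/nucleon

8.45 MeV/nucleon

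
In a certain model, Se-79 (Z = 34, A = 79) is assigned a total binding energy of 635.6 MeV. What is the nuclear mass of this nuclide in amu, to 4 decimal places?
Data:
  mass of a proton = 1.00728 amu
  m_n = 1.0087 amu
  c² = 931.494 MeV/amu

Mass defect = 635.6 MeV / (931.494 MeV/amu) = 0.682345 amu
Constituent mass = 34(1.00728) + 45(1.0087) = 79.63902 amu
Nuclear mass = 79.63902 − 0.682345 = 78.956675 amu ≈ 78.9567 amu (to 4 decimal places)

78.9567 amu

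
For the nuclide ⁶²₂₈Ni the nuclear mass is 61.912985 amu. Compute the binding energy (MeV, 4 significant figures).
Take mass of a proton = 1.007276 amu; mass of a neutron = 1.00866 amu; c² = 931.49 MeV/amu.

With 28 protons and 34 neutrons (A = 62):
Mass of separated nucleons = 28(1.007276) + 34(1.00866) = 28.203728 + 34.29444 = 62.498168 amu
The mass defect is 62.498168 − 61.912985 = 0.585183 amu.
E_B = 0.585183 × 931.49 = 545.092 MeV

545.1 MeV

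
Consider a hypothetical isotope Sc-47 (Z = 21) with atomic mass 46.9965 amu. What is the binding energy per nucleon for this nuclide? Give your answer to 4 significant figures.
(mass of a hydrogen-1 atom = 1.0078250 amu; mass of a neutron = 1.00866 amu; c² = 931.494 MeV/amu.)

The nucleus contains 21 protons and 47 − 21 = 26 neutrons.
Σm = 21·m(¹H) + 26·m_n = 21.1643250 + 26.22516 = 47.3894850 amu
Mass defect Δm = 47.3894850 − 46.9965 = 0.3929850 amu
Converting to energy: 0.3929850 amu × 931.494 MeV/amu = 366.063 MeV
Dividing by A = 47 gives 7.789 MeV per nucleon.

7.789 MeV/nucleon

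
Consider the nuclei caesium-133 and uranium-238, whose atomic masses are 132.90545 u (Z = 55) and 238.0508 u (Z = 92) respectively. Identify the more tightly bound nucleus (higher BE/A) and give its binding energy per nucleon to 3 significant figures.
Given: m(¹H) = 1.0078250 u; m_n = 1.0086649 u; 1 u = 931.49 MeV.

caesium-133; 8.41 MeV/nucleon

caesium-133: Σm = 55(1.0078250) + 78(1.0086649) = 134.1062372 u; Δm = 1.2007872 u; E_B = 1118.5 MeV; E_B/A = 8.410 MeV
uranium-238: Σm = 92(1.0078250) + 146(1.0086649) = 239.9849754 u; Δm = 1.9341754 u; E_B = 1801.7 MeV; E_B/A = 7.570 MeV
caesium-133 has the higher binding energy per nucleon, so it is the more tightly bound nucleus.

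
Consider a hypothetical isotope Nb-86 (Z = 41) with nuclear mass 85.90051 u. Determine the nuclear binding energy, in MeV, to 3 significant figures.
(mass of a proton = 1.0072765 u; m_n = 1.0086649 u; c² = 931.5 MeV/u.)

Total constituent mass: 41 × 1.0072765 + 45 × 1.0086649 = 86.6882570 u
Δm = 86.6882570 − 85.90051 = 0.7877470 u
E_B = 0.7877470 × 931.5 = 733.786 MeV

734 MeV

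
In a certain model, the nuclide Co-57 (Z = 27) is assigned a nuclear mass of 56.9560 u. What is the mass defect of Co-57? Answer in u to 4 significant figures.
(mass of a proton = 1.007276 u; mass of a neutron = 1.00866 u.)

0.5003 u

With 27 protons and 30 neutrons (A = 57):
Σm = 27·m_p + 30·m_n = 27.196452 + 30.25980 = 57.456252 u
Δm = 57.456252 − 56.9560 = 0.500252 u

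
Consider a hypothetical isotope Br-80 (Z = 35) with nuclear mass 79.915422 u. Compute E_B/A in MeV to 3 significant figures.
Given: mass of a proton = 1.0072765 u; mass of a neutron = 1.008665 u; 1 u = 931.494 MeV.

With 35 protons and 45 neutrons (A = 80):
Total constituent mass: 35 × 1.0072765 + 45 × 1.008665 = 80.6446025 u
The mass defect is 80.6446025 − 79.915422 = 0.7291805 u.
Binding energy = Δm·c² = 0.7291805 × 931.494 MeV/u = 679.227 MeV
Dividing by A = 80 gives 8.490 MeV per nucleon.

8.49 MeV/nucleon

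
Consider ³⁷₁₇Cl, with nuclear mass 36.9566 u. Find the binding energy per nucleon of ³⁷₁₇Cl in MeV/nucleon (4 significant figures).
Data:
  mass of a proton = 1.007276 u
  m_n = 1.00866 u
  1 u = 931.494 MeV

8.567 MeV/nucleon

The nucleus contains 17 protons and 37 − 17 = 20 neutrons.
Total constituent mass: 17 × 1.007276 + 20 × 1.00866 = 37.296892 u
Mass defect Δm = 37.296892 − 36.9566 = 0.340292 u
E_B = 0.340292 × 931.494 = 316.980 MeV
Dividing by A = 37 gives 8.567 MeV per nucleon.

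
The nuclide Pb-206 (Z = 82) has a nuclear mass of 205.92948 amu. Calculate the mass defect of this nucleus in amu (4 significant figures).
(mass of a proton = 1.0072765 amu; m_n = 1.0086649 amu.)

With 82 protons and 124 neutrons (A = 206):
Mass of separated nucleons = 82(1.0072765) + 124(1.0086649) = 82.5966730 + 125.0744476 = 207.6711206 amu
Mass defect Δm = 207.6711206 − 205.92948 = 1.7416406 amu

1.742 amu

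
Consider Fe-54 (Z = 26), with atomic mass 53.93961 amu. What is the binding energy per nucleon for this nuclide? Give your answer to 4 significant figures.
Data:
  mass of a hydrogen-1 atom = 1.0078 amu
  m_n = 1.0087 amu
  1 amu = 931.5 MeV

8.742 MeV/nucleon

With 26 protons and 28 neutrons (A = 54):
Mass of separated nucleons = 26(1.0078) + 28(1.0087) = 26.2028 + 28.2436 = 54.4464 amu
Δm = 54.4464 − 53.93961 = 0.50679 amu
E_B = 0.50679 × 931.5 = 472.075 MeV
Dividing by A = 54 gives 8.742 MeV per nucleon.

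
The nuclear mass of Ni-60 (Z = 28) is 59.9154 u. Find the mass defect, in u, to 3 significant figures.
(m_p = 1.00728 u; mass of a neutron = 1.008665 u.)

0.566 u

Z = 28, so N = A − Z = 60 − 28 = 32.
Total constituent mass: 28 × 1.00728 + 32 × 1.008665 = 60.481120 u
Δm = 60.481120 − 59.9154 = 0.565720 u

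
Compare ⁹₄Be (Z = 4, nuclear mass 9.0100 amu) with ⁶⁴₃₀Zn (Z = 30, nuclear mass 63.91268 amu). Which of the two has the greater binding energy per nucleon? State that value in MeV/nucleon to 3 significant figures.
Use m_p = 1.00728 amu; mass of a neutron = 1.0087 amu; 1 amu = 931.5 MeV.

⁶⁴₃₀Zn; 8.75 MeV/nucleon

⁹₄Be: Σm = 4(1.00728) + 5(1.0087) = 9.07262 amu; Δm = 0.06262 amu; E_B = 58.331 MeV; E_B/A = 6.481 MeV
⁶⁴₃₀Zn: Σm = 30(1.00728) + 34(1.0087) = 64.51420 amu; Δm = 0.60152 amu; E_B = 560.316 MeV; E_B/A = 8.7549 MeV
⁶⁴₃₀Zn has the higher binding energy per nucleon, so it is the more tightly bound nucleus.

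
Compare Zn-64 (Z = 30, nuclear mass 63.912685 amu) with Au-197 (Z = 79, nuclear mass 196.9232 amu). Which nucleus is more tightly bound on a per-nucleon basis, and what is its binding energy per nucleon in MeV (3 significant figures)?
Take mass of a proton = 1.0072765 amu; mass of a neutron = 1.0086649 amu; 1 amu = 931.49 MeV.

Zn-64: Σm = 30(1.0072765) + 34(1.0086649) = 64.5129016 amu; Δm = 0.6002166 amu; E_B = 559.10 MeV; E_B/A = 8.736 MeV
Au-197: Σm = 79(1.0072765) + 118(1.0086649) = 198.5973017 amu; Δm = 1.6741017 amu; E_B = 1559.4 MeV; E_B/A = 7.916 MeV
Zn-64 has the higher binding energy per nucleon, so it is the more tightly bound nucleus.

Zn-64; 8.74 MeV/nucleon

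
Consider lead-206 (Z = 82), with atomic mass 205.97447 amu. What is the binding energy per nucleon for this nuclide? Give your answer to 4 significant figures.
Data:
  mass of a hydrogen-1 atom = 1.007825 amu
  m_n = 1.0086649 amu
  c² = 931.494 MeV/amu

With 82 protons and 124 neutrons (A = 206):
Σm = 82·m(¹H) + 124·m_n = 82.641650 + 125.0744476 = 207.7160976 amu
The mass defect is 207.7160976 − 205.97447 = 1.7416276 amu.
Converting to energy: 1.7416276 amu × 931.494 MeV/amu = 1622.32 MeV
BE/A = 1622.32 MeV / 206 = 7.875 MeV/nucleon

7.875 MeV/nucleon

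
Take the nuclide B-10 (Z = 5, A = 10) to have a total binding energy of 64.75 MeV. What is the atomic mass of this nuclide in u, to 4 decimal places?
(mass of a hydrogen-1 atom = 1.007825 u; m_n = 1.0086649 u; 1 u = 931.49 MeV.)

Mass defect = 64.75 MeV / (931.49 MeV/u) = 0.069512 u
Constituent mass = 5(1.007825) + 5(1.0086649) = 10.0824495 u
Atomic mass = 10.0824495 − 0.069512 = 10.0129375 u ≈ 10.0129 u (to 4 decimal places)

10.0129 u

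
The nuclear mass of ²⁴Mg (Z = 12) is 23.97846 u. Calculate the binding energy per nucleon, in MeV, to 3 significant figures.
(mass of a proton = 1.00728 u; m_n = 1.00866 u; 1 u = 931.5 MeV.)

With 12 protons and 12 neutrons (A = 24):
Σm = 12·m_p + 12·m_n = 12.08736 + 12.10392 = 24.19128 u
The mass defect is 24.19128 − 23.97846 = 0.21282 u.
E_B = 0.21282 × 931.5 = 198.242 MeV
BE/A = 198.242 MeV / 24 = 8.260 MeV/nucleon

8.26 MeV/nucleon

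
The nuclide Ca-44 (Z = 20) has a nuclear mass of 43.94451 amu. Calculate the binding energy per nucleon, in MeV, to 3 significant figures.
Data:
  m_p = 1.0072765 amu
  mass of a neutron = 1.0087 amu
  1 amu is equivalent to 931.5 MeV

With 20 protons and 24 neutrons (A = 44):
Mass of separated nucleons = 20(1.0072765) + 24(1.0087) = 20.1455300 + 24.2088 = 44.3543300 amu
Mass defect Δm = 44.3543300 − 43.94451 = 0.4098200 amu
Converting to energy: 0.4098200 amu × 931.5 MeV/amu = 381.747 MeV
Dividing by A = 44 gives 8.676 MeV per nucleon.

8.68 MeV/nucleon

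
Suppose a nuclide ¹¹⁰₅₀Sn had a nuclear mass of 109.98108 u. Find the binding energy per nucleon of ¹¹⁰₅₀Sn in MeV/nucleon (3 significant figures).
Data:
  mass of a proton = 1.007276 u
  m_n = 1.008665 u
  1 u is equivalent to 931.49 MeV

The nucleus contains 50 protons and 110 − 50 = 60 neutrons.
Total constituent mass: 50 × 1.007276 + 60 × 1.008665 = 110.883700 u
Δm = 110.883700 − 109.98108 = 0.902620 u
Converting to energy: 0.902620 u × 931.49 MeV/u = 840.782 MeV
Per nucleon: 840.782 / 110 = 7.643 MeV

7.64 MeV/nucleon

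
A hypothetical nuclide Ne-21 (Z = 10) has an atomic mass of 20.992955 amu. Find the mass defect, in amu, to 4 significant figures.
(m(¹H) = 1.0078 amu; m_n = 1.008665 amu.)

The nucleus contains 10 protons and 21 − 10 = 11 neutrons.
Total constituent mass: 10 × 1.0078 + 11 × 1.008665 = 21.173315 amu
The mass defect is 21.173315 − 20.992955 = 0.180360 amu.

0.1804 amu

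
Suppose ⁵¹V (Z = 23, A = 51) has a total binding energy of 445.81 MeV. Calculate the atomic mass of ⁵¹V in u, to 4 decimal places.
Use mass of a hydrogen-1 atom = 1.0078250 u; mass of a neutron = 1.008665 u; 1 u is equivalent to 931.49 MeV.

50.9440 u

Mass defect = 445.81 MeV / (931.49 MeV/u) = 0.478599 u
Constituent mass = 23(1.0078250) + 28(1.008665) = 51.4225950 u
Atomic mass = 51.4225950 − 0.478599 = 50.9439960 u ≈ 50.9440 u (to 4 decimal places)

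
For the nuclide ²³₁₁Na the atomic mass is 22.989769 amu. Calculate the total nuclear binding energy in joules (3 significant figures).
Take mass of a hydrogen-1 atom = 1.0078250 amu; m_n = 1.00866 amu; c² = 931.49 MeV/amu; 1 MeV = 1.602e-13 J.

2.99e-11 J

The nucleus contains 11 protons and 23 − 11 = 12 neutrons.
Mass of separated nucleons = 11(1.0078250) + 12(1.00866) = 11.0860750 + 12.10392 = 23.1899950 amu
Mass defect Δm = 23.1899950 − 22.989769 = 0.2002260 amu
Binding energy = Δm·c² = 0.2002260 × 931.49 MeV/amu = 186.509 MeV
In joules: 186.509 MeV × 1.602e-13 J/MeV = 2.9879e-11 J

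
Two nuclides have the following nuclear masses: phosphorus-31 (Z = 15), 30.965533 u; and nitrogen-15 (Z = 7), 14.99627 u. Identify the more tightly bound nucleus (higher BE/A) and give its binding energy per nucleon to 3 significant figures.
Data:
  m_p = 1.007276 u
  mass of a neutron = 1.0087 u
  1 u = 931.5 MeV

phosphorus-31: Σm = 15(1.007276) + 16(1.0087) = 31.248340 u; Δm = 0.282807 u; E_B = 263.43 MeV; E_B/A = 8.498 MeV
nitrogen-15: Σm = 7(1.007276) + 8(1.0087) = 15.120532 u; Δm = 0.124262 u; E_B = 115.75 MeV; E_B/A = 7.717 MeV
phosphorus-31 has the higher binding energy per nucleon, so it is the more tightly bound nucleus.

phosphorus-31; 8.50 MeV/nucleon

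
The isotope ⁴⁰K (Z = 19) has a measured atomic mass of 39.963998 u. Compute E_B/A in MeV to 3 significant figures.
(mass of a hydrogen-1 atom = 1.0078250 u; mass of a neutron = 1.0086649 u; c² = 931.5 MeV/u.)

8.54 MeV/nucleon

Z = 19, so N = A − Z = 40 − 19 = 21.
Σm = 19·m(¹H) + 21·m_n = 19.1486750 + 21.1819629 = 40.3306379 u
Δm = 40.3306379 − 39.963998 = 0.3666399 u
Converting to energy: 0.3666399 u × 931.5 MeV/u = 341.525 MeV
Per nucleon: 341.525 / 40 = 8.538 MeV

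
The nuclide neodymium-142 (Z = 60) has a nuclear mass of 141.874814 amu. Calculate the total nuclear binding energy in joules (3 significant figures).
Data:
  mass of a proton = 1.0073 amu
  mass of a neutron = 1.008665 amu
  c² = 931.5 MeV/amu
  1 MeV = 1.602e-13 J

1.90e-10 J

Σm = 60·m_p + 82·m_n = 60.4380 + 82.710530 = 143.148530 amu
Δm = 143.148530 − 141.874814 = 1.273716 amu
Binding energy = Δm·c² = 1.273716 × 931.5 MeV/amu = 1186.47 MeV
In joules: 1186.47 MeV × 1.602e-13 J/MeV = 1.9007e-10 J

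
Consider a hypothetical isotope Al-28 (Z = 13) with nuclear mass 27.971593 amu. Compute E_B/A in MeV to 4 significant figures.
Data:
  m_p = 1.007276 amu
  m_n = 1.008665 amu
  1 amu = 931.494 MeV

8.416 MeV/nucleon

With 13 protons and 15 neutrons (A = 28):
Σm = 13·m_p + 15·m_n = 13.094588 + 15.129975 = 28.224563 amu
Δm = 28.224563 − 27.971593 = 0.252970 amu
E_B = 0.252970 × 931.494 = 235.640 MeV
Per nucleon: 235.640 / 28 = 8.416 MeV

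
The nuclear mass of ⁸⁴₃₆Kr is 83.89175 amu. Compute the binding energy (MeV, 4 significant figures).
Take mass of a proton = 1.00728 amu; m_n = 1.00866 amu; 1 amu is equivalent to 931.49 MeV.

The nucleus contains 36 protons and 84 − 36 = 48 neutrons.
Mass of separated nucleons = 36(1.00728) + 48(1.00866) = 36.26208 + 48.41568 = 84.67776 amu
Mass defect Δm = 84.67776 − 83.89175 = 0.78601 amu
Binding energy = Δm·c² = 0.78601 × 931.49 MeV/amu = 732.160 MeV

732.2 MeV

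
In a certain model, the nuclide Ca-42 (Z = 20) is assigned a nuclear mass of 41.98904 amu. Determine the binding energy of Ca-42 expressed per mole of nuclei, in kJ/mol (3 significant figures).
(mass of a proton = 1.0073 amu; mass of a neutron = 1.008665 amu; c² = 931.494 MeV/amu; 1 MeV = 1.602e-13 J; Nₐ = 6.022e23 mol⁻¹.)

The nucleus contains 20 protons and 42 − 20 = 22 neutrons.
Total constituent mass: 20 × 1.0073 + 22 × 1.008665 = 42.336630 amu
Δm = 42.336630 − 41.98904 = 0.347590 amu
Converting to energy: 0.347590 amu × 931.494 MeV/amu = 323.778 MeV
Per nucleus in joules: 323.778 MeV × 1.602e-13 J/MeV = 5.1869e-11 J
Per mole: 5.1869e-11 J × 6.022e23 mol⁻¹ = 3.1236e+13 J/mol

3.12e+10 kJ/mol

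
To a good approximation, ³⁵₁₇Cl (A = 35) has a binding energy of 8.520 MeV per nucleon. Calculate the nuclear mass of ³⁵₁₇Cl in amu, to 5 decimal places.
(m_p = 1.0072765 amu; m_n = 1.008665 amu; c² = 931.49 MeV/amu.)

Total binding energy = 35 × 8.520 = 298.200 MeV
Mass defect = 298.200 MeV / (931.49 MeV/amu) = 0.3201323 amu
Constituent mass = 17(1.0072765) + 18(1.008665) = 35.2796705 amu
Nuclear mass = 35.2796705 − 0.3201323 = 34.9595382 amu ≈ 34.95954 amu (to 5 decimal places)

34.95954 amu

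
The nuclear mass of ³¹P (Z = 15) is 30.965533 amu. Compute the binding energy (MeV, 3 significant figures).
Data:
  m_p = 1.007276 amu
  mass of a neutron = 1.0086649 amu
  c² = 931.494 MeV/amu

The nucleus contains 15 protons and 31 − 15 = 16 neutrons.
Total constituent mass: 15 × 1.007276 + 16 × 1.0086649 = 31.2477784 amu
The mass defect is 31.2477784 − 30.965533 = 0.2822454 amu.
Converting to energy: 0.2822454 amu × 931.494 MeV/amu = 262.910 MeV

263 MeV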